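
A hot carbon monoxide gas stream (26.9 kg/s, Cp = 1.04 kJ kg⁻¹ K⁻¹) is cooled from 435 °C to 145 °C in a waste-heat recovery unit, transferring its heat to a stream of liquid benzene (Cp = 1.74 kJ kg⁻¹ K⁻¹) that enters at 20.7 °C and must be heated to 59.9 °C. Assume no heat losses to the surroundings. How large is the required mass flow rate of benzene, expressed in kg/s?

ṁ_c = 119 kg/s

Heat released by hot stream: Q = 26.9 × 1.04 × (435 − 145) = 8113 kJ/s
Energy balance on cold side (adiabatic exchanger): Q = ṁ_c·Cp_c·(T_c,out − T_c,in)
ṁ_c = 8113 / [1.74 × (59.9 − 20.7)] = 118.95 kg/s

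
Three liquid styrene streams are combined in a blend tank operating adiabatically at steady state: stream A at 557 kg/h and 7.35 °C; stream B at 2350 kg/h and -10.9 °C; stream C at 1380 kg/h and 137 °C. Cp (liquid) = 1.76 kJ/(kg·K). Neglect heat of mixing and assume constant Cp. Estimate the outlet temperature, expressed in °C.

T_out = 39.1 °C

No heat crosses the boundary, so H_out = H_in.
T_out = Σ ṁᵢCp,ᵢTᵢ / Σ ṁᵢCp,ᵢ
      = 294870 / 7545.1 = 39.081 °C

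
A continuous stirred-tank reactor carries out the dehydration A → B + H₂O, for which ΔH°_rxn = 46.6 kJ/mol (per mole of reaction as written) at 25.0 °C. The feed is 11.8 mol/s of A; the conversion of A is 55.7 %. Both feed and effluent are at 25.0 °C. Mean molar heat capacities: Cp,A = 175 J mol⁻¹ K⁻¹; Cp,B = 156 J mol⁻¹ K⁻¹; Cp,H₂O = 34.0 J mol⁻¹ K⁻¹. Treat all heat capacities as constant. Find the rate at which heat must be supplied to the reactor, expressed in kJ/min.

Extent of reaction ξ = 0.557 × 11.8 = 6.5726 mol/s
Reaction term: ξ·ΔH°_rxn = 6.5726 × 46.6 = 306.28 kJ/s
Q = ΔH = 306.28 kJ/s = 306.28 kW
Heat supplied = 18377 kJ/min

Q_in = 18400 kJ/min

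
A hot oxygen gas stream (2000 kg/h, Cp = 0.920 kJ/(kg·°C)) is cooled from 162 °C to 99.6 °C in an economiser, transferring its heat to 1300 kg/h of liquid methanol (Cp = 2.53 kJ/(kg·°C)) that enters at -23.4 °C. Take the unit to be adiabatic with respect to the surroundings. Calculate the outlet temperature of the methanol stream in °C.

T_c,out = 11.5 °C

Heat released by hot stream: Q = 2000 × 0.920 × (162 − 99.6) = 114820 kJ/h
Energy balance on cold side (adiabatic exchanger): Q = ṁ_c·Cp_c·(T_c,out − T_c,in)
T_c,out = -23.4 + 114820/(1300 × 2.53) = 11.509 °C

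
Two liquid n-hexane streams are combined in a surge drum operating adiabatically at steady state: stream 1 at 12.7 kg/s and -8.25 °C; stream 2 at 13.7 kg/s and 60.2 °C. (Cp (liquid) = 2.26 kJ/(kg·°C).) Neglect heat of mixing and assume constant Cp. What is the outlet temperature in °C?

T_out = 27.3 °C

Adiabatic, steady state ⇒ Σ ṁᵢCp,ᵢ(T_out − Tᵢ) = 0
Σ ṁᵢCp,ᵢTᵢ = 12.7×2.26×-8.25 + 13.7×2.26×60.2 = 1627.1
Σ ṁᵢCp,ᵢ = 12.7×2.26 + 13.7×2.26 = 59.664
T_out = 1627.1 / 59.664 = 27.271 °C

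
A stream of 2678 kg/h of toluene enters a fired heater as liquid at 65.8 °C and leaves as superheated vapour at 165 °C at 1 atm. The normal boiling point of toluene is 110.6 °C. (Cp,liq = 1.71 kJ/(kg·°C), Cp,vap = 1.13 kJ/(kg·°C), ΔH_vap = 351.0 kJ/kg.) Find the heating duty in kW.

Q = 364 kW

liquid 65.8→110.6 °C: 76.608 kJ/kg
vaporisation at 110.6 °C: 351 kJ/kg
vapour 110.6→165 °C: 61.472 kJ/kg
Δh = 76.608 + 351 + 61.472 = 489.08 kJ/kg
Q = ṁ·Δh = 2678 kg/h × 489.08 kJ/kg = 1.3098e+06 kJ/h
|Q| = 363.82 kW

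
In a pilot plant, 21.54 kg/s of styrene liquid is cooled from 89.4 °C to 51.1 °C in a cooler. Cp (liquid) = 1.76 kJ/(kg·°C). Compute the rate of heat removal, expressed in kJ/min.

Q_c = 87100 kJ/min

Q = ṁ·Cp·ΔT = 21.54 × 1.76 × (51.1 − 89.4) = -1452 kJ/s
Cooling duty = 87118 kJ/min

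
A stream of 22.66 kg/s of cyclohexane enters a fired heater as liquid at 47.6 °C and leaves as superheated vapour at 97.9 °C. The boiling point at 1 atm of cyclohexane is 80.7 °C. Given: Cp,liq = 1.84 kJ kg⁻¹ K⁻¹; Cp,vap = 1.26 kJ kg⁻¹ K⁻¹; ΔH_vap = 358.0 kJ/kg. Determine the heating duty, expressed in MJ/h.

Q = 35900 MJ/h

liquid 47.6→80.7 °C: 60.904 kJ/kg
vaporisation at 80.7 °C: 358 kJ/kg
vapour 80.7→97.9 °C: 21.672 kJ/kg
Δh = 60.904 + 358 + 21.672 = 440.58 kJ/kg
Q = ṁ·Δh = 22.66 kg/s × 440.58 kJ/kg = 9983.5 kJ/s
|Q| = 9983.5 kW = 35940 MJ/h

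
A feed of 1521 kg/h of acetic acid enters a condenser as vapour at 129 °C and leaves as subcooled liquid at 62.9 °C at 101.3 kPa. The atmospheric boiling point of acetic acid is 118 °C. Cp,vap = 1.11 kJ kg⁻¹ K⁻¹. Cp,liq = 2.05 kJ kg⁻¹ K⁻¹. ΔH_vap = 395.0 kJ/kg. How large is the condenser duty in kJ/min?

Q_c = 13200 kJ/min

vapour 129→118 °C: -12.21 kJ/kg
condensation at 118 °C: -395 kJ/kg
liquid 118→62.9 °C: -112.95 kJ/kg
Δh = -12.21 + -395 + -112.95 = -520.16 kJ/kg
Q = ṁ·Δh = 1521 kg/h × -520.16 kJ/kg = -791170 kJ/h
|Q| = 219.77 kW = 13186 kJ/min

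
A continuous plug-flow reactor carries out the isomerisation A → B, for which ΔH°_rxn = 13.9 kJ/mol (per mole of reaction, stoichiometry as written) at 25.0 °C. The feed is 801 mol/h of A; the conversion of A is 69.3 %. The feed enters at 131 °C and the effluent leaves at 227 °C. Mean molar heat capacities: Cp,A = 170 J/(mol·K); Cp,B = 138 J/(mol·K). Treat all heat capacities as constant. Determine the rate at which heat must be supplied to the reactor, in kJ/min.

Q_in = 287 kJ/min

Extent of reaction ξ = 0.693 × 801 = 555.09 mol/h
Reaction term: ξ·ΔH°_rxn = 555.09 × 13.9 = 7715.8 kJ/h
Sensible, feed 131→25 °C: -14434 kJ/h
Outlet flows (mol/h): A 245.91, B 555.09
Sensible, products 25→227 °C: 23918 kJ/h
Q = ΔH = 17200 kJ/h = 4.7778 kW
Heat supplied = 286.67 kJ/min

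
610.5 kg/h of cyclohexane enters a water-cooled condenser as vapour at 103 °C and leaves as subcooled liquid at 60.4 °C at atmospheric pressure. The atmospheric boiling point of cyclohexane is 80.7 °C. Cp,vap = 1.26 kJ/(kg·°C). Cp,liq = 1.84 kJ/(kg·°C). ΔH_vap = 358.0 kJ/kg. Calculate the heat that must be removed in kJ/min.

vapour 103→80.7 °C: -28.098 kJ/kg
condensation at 80.7 °C: -358 kJ/kg
liquid 80.7→60.4 °C: -37.352 kJ/kg
Δh = -28.098 + -358 + -37.352 = -423.45 kJ/kg
Q = ṁ·Δh = 610.5 kg/h × -423.45 kJ/kg = -258520 kJ/h
|Q| = 71.81 kW = 4308.6 kJ/min

Q_c = 4310 kJ/min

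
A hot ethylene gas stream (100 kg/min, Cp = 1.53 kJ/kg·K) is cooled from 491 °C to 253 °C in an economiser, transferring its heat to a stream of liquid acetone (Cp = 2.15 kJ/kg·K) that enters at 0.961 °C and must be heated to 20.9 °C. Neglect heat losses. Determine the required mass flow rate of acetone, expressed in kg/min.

ṁ_c = 849 kg/min

Heat released by hot stream: Q = 100 × 1.53 × (491 − 253) = 36414 kJ/min
Energy balance on cold side (adiabatic exchanger): Q = ṁ_c·Cp_c·(T_c,out − T_c,in)
ṁ_c = 36414 / [2.15 × (20.9 − 0.961)] = 849.43 kg/min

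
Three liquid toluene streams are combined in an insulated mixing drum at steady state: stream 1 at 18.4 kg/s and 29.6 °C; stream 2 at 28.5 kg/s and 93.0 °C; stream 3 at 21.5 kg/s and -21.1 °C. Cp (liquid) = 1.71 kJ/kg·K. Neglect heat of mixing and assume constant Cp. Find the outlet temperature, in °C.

Adiabatic, steady state ⇒ Σ ṁᵢCp,ᵢ(T_out − Tᵢ) = 0
T_out = Σ ṁᵢCp,ᵢTᵢ / Σ ṁᵢCp,ᵢ
      = 4687.9 / 116.96 = 40.08 °C

T_out = 40.1 °C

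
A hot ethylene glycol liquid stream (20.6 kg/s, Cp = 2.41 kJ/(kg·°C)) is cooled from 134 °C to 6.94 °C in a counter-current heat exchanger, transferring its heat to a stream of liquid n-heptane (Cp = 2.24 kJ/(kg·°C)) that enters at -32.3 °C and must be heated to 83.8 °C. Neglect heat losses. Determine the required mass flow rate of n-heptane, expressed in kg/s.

Heat released by hot stream: Q = 20.6 × 2.41 × (134 − 6.94) = 6308 kJ/s
Energy balance on cold side (adiabatic exchanger): Q = ṁ_c·Cp_c·(T_c,out − T_c,in)
ṁ_c = 6308 / [2.24 × (83.8 − -32.3)] = 24.256 kg/s

ṁ_c = 24.3 kg/s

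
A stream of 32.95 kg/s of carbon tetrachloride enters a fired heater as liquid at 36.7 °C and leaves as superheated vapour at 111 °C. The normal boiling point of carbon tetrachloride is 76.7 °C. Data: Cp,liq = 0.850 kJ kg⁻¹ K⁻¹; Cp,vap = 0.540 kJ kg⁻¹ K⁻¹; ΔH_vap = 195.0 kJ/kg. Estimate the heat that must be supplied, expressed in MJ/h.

liquid 36.7→76.7 °C: 34 kJ/kg
vaporisation at 76.7 °C: 195 kJ/kg
vapour 76.7→111 °C: 18.522 kJ/kg
Δh = 34 + 195 + 18.522 = 247.52 kJ/kg
Q = ṁ·Δh = 32.95 kg/s × 247.52 kJ/kg = 8155.8 kJ/s
|Q| = 8155.8 kW = 29361 MJ/h

Q = 29400 MJ/h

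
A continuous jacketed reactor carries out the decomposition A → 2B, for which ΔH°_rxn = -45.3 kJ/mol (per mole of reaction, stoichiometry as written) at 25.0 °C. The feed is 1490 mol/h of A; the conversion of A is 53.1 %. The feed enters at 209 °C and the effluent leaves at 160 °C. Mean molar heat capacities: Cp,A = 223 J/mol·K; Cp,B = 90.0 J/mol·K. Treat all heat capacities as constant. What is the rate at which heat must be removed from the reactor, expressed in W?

Q_out = 15800 W

Extent of reaction ξ = 0.531 × 1490 = 791.19 mol/h
Reaction term: ξ·ΔH°_rxn = 791.19 × -45.3 = -35841 kJ/h
Sensible, feed 209→25 °C: -61138 kJ/h
Outlet flows (mol/h): A 698.81, B 1582.4
Sensible, products 25→160 °C: 40264 kJ/h
Q = ΔH = -56715 kJ/h = -15.754 kW
Heat removed = 15754 W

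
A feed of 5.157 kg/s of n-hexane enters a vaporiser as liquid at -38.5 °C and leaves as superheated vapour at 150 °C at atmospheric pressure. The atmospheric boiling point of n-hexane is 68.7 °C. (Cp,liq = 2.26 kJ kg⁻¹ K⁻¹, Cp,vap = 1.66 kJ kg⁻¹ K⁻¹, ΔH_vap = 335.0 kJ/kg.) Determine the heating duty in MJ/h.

Q = 13200 MJ/h

liquid -38.5→68.7 °C: 242.27 kJ/kg
vaporisation at 68.7 °C: 335 kJ/kg
vapour 68.7→150 °C: 134.96 kJ/kg
Δh = 242.27 + 335 + 134.96 = 712.23 kJ/kg
Q = ṁ·Δh = 5.157 kg/s × 712.23 kJ/kg = 3673 kJ/s
|Q| = 3673 kW = 13223 MJ/h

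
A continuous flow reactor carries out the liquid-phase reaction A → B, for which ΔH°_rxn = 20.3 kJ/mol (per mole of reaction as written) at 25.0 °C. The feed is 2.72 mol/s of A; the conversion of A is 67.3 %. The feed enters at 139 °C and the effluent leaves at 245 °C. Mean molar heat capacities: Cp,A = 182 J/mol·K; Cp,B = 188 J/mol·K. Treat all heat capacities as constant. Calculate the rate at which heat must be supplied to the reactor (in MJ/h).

Q_in = 331 MJ/h

Extent of reaction ξ = 0.673 × 2.72 = 1.8306 mol/s
Reaction term: ξ·ΔH°_rxn = 1.8306 × 20.3 = 37.16 kJ/s
Sensible, feed 139→25 °C: -56.435 kJ/s
Outlet flows (mol/s): A 0.88944, B 1.8306
Sensible, products 25→245 °C: 111.33 kJ/s
Q = ΔH = 92.051 kJ/s = 92.051 kW
Heat supplied = 331.38 MJ/h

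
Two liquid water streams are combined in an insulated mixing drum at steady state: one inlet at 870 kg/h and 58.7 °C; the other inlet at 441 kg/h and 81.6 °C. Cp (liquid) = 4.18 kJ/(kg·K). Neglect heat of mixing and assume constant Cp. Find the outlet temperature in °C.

Adiabatic, steady state ⇒ Σ ṁᵢCp,ᵢ(T_out − Tᵢ) = 0
Σ ṁᵢCp,ᵢTᵢ = 870×4.18×58.7 + 441×4.18×81.6 = 363890
Σ ṁᵢCp,ᵢ = 870×4.18 + 441×4.18 = 5480
T_out = 363890 / 5480 = 66.403 °C

T_out = 66.4 °C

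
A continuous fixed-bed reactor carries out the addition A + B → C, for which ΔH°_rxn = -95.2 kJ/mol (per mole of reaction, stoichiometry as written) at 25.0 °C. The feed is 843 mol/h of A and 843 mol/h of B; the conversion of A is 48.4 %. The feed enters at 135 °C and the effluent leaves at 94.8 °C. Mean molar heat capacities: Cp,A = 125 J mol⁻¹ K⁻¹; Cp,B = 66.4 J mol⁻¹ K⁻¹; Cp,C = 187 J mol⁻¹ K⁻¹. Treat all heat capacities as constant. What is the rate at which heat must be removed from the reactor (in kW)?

Q_out = 12.6 kW

Extent of reaction ξ = 0.484 × 843 = 408.01 mol/h
Reaction term: ξ·ΔH°_rxn = 408.01 × -95.2 = -38843 kJ/h
Sensible, feed 135→25 °C: -17749 kJ/h
Outlet flows (mol/h): A 434.99, B 434.99, C 408.01
Sensible, products 25→94.8 °C: 11137 kJ/h
Q = ΔH = -45454 kJ/h = -12.626 kW
Heat removed = 12.626 kW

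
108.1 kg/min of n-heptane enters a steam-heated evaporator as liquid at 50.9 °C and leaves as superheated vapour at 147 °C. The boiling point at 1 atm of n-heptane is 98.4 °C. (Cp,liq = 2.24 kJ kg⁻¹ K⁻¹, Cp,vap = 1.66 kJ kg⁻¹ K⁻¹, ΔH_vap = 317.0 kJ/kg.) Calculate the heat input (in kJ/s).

liquid 50.9→98.4 °C: 106.4 kJ/kg
vaporisation at 98.4 °C: 317 kJ/kg
vapour 98.4→147 °C: 80.676 kJ/kg
Δh = 106.4 + 317 + 80.676 = 504.08 kJ/kg
Q = ṁ·Δh = 108.1 kg/min × 504.08 kJ/kg = 54491 kJ/min
|Q| = 908.18 kW

Q = 908 kJ/s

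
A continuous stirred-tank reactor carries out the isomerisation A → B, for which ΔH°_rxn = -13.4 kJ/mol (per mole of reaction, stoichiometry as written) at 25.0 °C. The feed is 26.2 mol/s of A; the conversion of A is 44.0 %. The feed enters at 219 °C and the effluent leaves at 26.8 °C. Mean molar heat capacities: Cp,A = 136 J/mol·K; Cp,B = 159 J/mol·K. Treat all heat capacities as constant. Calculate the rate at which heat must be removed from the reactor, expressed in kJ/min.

Extent of reaction ξ = 0.440 × 26.2 = 11.528 mol/s
Reaction term: ξ·ΔH°_rxn = 11.528 × -13.4 = -154.48 kJ/s
Sensible, feed 219→25 °C: -691.26 kJ/s
Outlet flows (mol/s): A 14.672, B 11.528
Sensible, products 25→26.8 °C: 6.891 kJ/s
Q = ΔH = -838.84 kJ/s = -838.84 kW
Heat removed = 50331 kJ/min

Q_out = 50300 kJ/min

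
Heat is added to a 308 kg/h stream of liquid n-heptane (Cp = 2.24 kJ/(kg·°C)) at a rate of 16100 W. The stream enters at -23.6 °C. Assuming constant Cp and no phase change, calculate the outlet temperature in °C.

Q = 16100 W = 57960 kJ/h
ΔT = Q/(ṁ·Cp) = 57960/(308×2.24) = 84.01 K
T_out = -23.6 + 84.01 = 60.41 °C

T_out = 60.4 °C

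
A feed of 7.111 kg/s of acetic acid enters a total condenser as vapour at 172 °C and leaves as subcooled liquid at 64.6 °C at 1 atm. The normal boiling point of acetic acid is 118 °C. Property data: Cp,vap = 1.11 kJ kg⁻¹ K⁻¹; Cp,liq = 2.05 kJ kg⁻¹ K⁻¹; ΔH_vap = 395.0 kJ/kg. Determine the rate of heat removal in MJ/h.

Q_c = 14400 MJ/h

vapour 172→118 °C: -59.94 kJ/kg
condensation at 118 °C: -395 kJ/kg
liquid 118→64.6 °C: -109.47 kJ/kg
Δh = -59.94 + -395 + -109.47 = -564.41 kJ/kg
Q = ṁ·Δh = 7.111 kg/s × -564.41 kJ/kg = -4013.5 kJ/s
|Q| = 4013.5 kW = 14449 MJ/h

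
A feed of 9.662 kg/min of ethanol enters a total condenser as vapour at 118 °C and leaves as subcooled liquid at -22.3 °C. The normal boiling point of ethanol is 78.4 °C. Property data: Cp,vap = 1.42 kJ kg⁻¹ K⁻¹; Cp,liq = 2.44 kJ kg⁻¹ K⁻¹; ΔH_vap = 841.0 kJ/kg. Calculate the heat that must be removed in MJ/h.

vapour 118→78.4 °C: -56.232 kJ/kg
condensation at 78.4 °C: -841 kJ/kg
liquid 78.4→-22.3 °C: -245.71 kJ/kg
Δh = -56.232 + -841 + -245.71 = -1142.9 kJ/kg
Q = ṁ·Δh = 9.662 kg/min × -1142.9 kJ/kg = -11043 kJ/min
|Q| = 184.05 kW = 662.59 MJ/h

Q_c = 663 MJ/h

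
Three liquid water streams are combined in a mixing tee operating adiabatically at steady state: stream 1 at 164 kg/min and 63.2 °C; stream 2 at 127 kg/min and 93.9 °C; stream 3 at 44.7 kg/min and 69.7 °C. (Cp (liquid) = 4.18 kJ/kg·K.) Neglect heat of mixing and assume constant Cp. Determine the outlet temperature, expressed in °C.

T_out = 75.7 °C

Adiabatic, steady state ⇒ Σ ṁᵢCp,ᵢ(T_out − Tᵢ) = 0
Σ ṁᵢCp,ᵢTᵢ = 164×4.18×63.2 + 127×4.18×93.9 + 44.7×4.18×69.7 = 106200
Σ ṁᵢCp,ᵢ = 164×4.18 + 127×4.18 + 44.7×4.18 = 1403.2
T_out = 106200 / 1403.2 = 75.68 °C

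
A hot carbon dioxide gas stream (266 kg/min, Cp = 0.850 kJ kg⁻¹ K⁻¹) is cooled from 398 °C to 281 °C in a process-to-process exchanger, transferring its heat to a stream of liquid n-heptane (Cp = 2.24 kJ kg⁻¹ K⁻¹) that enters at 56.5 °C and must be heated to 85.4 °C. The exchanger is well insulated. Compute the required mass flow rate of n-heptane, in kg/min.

Heat released by hot stream: Q = 266 × 0.850 × (398 − 281) = 26454 kJ/min
Energy balance on cold side (adiabatic exchanger): Q = ṁ_c·Cp_c·(T_c,out − T_c,in)
ṁ_c = 26454 / [2.24 × (85.4 − 56.5)] = 408.64 kg/min

ṁ_c = 409 kg/min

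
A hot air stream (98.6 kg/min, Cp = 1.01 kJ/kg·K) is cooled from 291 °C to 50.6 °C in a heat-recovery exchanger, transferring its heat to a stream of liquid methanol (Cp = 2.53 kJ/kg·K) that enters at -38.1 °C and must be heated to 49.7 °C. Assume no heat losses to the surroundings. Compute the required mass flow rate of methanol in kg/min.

Heat released by hot stream: Q = 98.6 × 1.01 × (291 − 50.6) = 23940 kJ/min
Energy balance on cold side (adiabatic exchanger): Q = ṁ_c·Cp_c·(T_c,out − T_c,in)
ṁ_c = 23940 / [2.53 × (49.7 − -38.1)] = 107.77 kg/min

ṁ_c = 108 kg/min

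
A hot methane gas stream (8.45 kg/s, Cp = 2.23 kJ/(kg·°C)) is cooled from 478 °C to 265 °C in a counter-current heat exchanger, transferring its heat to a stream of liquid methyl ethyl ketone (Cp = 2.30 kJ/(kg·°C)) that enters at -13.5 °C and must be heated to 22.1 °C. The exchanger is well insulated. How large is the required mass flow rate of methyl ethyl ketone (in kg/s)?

Heat released by hot stream: Q = 8.45 × 2.23 × (478 − 265) = 4013.7 kJ/s
Energy balance on cold side (adiabatic exchanger): Q = ṁ_c·Cp_c·(T_c,out − T_c,in)
ṁ_c = 4013.7 / [2.30 × (22.1 − -13.5)] = 49.019 kg/s

ṁ_c = 49.0 kg/s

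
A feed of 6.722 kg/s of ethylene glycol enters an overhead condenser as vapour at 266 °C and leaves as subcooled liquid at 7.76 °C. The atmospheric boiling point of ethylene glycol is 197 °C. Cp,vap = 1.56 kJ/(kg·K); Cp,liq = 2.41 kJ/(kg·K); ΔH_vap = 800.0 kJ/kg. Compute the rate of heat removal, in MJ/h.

vapour 266→197 °C: -107.64 kJ/kg
condensation at 197 °C: -800 kJ/kg
liquid 197→7.76 °C: -456.07 kJ/kg
Δh = -107.64 + -800 + -456.07 = -1363.7 kJ/kg
Q = ṁ·Δh = 6.722 kg/s × -1363.7 kJ/kg = -9166.8 kJ/s
|Q| = 9166.8 kW = 33001 MJ/h

Q_c = 33000 MJ/h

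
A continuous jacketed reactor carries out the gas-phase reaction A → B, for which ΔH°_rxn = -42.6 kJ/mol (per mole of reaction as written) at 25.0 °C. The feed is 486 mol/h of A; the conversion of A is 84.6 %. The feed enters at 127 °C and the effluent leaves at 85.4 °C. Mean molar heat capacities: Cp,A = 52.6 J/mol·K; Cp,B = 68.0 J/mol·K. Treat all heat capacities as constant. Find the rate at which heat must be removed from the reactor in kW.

Q_out = 5.05 kW

Extent of reaction ξ = 0.846 × 486 = 411.16 mol/h
Reaction term: ξ·ΔH°_rxn = 411.16 × -42.6 = -17515 kJ/h
Sensible, feed 127→25 °C: -2607.5 kJ/h
Outlet flows (mol/h): A 74.844, B 411.16
Sensible, products 25→85.4 °C: 1926.5 kJ/h
Q = ΔH = -18196 kJ/h = -5.0545 kW
Heat removed = 5.0545 kW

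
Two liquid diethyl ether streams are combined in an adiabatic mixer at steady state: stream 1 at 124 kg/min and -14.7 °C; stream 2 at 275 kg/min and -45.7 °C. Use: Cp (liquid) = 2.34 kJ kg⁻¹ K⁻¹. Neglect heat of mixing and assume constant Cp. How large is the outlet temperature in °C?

No heat crosses the boundary, so H_out = H_in.
Σ ṁᵢCp,ᵢTᵢ = 124×2.34×-14.7 + 275×2.34×-45.7 = -33673
Σ ṁᵢCp,ᵢ = 124×2.34 + 275×2.34 = 933.66
T_out = -33673 / 933.66 = -36.066 °C

T_out = -36.1 °C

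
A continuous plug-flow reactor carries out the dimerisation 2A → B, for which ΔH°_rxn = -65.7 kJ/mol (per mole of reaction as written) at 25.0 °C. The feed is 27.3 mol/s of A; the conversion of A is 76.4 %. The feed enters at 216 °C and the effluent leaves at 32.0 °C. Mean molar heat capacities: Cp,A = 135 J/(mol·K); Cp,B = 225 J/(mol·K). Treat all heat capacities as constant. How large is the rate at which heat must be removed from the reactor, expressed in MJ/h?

Extent of reaction ξ = 0.764 × 27.3 / 2 = 10.429 mol/s
Reaction term: ξ·ΔH°_rxn = 10.429 × -65.7 = -685.16 kJ/s
Sensible, feed 216→25 °C: -703.93 kJ/s
Outlet flows (mol/s): A 6.4428, B 10.429
Sensible, products 25→32.0 °C: 22.513 kJ/s
Q = ΔH = -1366.6 kJ/s = -1366.6 kW
Heat removed = 4919.7 MJ/h

Q_out = 4920 MJ/h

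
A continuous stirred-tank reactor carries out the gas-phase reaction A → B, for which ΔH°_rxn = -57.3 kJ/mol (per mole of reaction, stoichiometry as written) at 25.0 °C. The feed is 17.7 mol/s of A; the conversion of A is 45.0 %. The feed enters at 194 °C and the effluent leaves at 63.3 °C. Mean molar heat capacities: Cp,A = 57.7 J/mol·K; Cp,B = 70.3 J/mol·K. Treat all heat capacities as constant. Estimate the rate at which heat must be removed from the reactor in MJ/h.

Q_out = 2110 MJ/h

Extent of reaction ξ = 0.450 × 17.7 = 7.965 mol/s
Reaction term: ξ·ΔH°_rxn = 7.965 × -57.3 = -456.39 kJ/s
Sensible, feed 194→25 °C: -172.6 kJ/s
Outlet flows (mol/s): A 9.735, B 7.965
Sensible, products 25→63.3 °C: 42.959 kJ/s
Q = ΔH = -586.03 kJ/s = -586.03 kW
Heat removed = 2109.7 MJ/h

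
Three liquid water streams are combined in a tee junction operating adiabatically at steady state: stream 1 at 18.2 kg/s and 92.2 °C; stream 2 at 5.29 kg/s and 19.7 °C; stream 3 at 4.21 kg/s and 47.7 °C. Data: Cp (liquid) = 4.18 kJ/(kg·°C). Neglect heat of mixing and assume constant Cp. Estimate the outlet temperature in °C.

T_out = 71.6 °C

Energy balance with Q = 0: Σ ṁᵢCp,ᵢ(T_out − Tᵢ) = 0
T_out = Σ ṁᵢCp,ᵢTᵢ / Σ ṁᵢCp,ᵢ
      = 8289.2 / 115.79 = 71.591 °C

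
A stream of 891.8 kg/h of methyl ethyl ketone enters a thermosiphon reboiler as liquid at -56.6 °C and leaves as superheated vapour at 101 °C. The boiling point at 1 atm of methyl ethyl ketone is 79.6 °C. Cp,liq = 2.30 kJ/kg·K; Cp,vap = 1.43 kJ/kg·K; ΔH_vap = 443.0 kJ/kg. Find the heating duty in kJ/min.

Q = 11700 kJ/min

liquid -56.6→79.6 °C: 313.26 kJ/kg
vaporisation at 79.6 °C: 443 kJ/kg
vapour 79.6→101 °C: 30.602 kJ/kg
Δh = 313.26 + 443 + 30.602 = 786.86 kJ/kg
Q = ṁ·Δh = 891.8 kg/h × 786.86 kJ/kg = 701720 kJ/h
|Q| = 194.92 kW = 11695 kJ/min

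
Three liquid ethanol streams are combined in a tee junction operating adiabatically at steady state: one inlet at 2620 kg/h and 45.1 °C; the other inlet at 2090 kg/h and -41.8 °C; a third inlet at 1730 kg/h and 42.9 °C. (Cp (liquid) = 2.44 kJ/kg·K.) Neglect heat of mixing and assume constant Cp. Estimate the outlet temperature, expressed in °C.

T_out = 16.3 °C

No heat crosses the boundary, so H_out = H_in.
T_out = Σ ṁᵢCp,ᵢTᵢ / Σ ṁᵢCp,ᵢ
      = 256240 / 15714 = 16.307 °C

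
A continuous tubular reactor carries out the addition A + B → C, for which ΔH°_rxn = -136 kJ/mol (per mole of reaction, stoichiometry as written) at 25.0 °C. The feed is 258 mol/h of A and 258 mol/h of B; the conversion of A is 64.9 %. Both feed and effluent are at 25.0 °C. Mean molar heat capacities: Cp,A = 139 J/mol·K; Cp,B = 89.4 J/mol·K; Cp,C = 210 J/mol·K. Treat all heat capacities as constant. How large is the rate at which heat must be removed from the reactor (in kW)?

Q_out = 6.33 kW

Extent of reaction ξ = 0.649 × 258 = 167.44 mol/h
Reaction term: ξ·ΔH°_rxn = 167.44 × -136 = -22772 kJ/h
Q = ΔH = -22772 kJ/h = -6.3256 kW
Heat removed = 6.3256 kW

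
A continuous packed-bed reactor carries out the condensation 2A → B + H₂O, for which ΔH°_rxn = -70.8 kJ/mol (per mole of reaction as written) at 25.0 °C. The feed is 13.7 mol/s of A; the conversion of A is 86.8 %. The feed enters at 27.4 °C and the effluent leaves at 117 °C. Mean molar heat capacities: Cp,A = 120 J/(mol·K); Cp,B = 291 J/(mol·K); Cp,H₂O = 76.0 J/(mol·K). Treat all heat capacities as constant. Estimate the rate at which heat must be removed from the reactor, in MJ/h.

Extent of reaction ξ = 0.868 × 13.7 / 2 = 5.9458 mol/s
Reaction term: ξ·ΔH°_rxn = 5.9458 × -70.8 = -420.96 kJ/s
Sensible, feed 27.4→25 °C: -3.9456 kJ/s
Outlet flows (mol/s): A 1.8084, B 5.9458, H₂O 5.9458
Sensible, products 25→117 °C: 220.72 kJ/s
Q = ΔH = -204.19 kJ/s = -204.19 kW
Heat removed = 735.08 MJ/h

Q_out = 735 MJ/h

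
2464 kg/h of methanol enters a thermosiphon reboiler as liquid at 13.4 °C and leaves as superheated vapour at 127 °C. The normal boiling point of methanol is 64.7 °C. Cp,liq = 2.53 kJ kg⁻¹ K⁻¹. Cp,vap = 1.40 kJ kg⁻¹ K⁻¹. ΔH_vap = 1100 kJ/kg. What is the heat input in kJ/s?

liquid 13.4→64.7 °C: 129.79 kJ/kg
vaporisation at 64.7 °C: 1100 kJ/kg
vapour 64.7→127 °C: 87.22 kJ/kg
Δh = 129.79 + 1100 + 87.22 = 1317 kJ/kg
Q = ṁ·Δh = 2464 kg/h × 1317 kJ/kg = 3.2451e+06 kJ/h
|Q| = 901.42 kW

Q = 901 kJ/s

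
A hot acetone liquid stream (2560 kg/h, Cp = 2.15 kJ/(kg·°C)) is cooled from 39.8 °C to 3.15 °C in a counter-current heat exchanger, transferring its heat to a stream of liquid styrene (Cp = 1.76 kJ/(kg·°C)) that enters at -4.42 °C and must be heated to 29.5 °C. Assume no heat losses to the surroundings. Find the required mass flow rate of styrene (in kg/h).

Heat released by hot stream: Q = 2560 × 2.15 × (39.8 − 3.15) = 201720 kJ/h
Energy balance on cold side (adiabatic exchanger): Q = ṁ_c·Cp_c·(T_c,out − T_c,in)
ṁ_c = 201720 / [1.76 × (29.5 − -4.42)] = 3379 kg/h

ṁ_c = 3380 kg/h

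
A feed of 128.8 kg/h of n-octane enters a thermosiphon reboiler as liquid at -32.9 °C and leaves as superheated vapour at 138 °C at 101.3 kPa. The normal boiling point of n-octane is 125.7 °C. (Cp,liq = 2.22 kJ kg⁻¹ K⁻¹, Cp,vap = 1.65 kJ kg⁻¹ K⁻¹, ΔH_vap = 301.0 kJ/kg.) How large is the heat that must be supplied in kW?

liquid -32.9→125.7 °C: 352.09 kJ/kg
vaporisation at 125.7 °C: 301 kJ/kg
vapour 125.7→138 °C: 20.295 kJ/kg
Δh = 352.09 + 301 + 20.295 = 673.39 kJ/kg
Q = ṁ·Δh = 128.8 kg/h × 673.39 kJ/kg = 86732 kJ/h
|Q| = 24.092 kW

Q = 24.1 kW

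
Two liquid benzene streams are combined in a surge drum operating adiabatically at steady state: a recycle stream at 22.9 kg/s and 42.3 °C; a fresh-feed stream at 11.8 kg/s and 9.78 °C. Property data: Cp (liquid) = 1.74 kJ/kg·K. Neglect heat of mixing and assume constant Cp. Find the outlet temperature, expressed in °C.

Energy balance with Q = 0: Σ ṁᵢCp,ᵢ(T_out − Tᵢ) = 0
Σ ṁᵢCp,ᵢTᵢ = 22.9×1.74×42.3 + 11.8×1.74×9.78 = 1886.3
Σ ṁᵢCp,ᵢ = 22.9×1.74 + 11.8×1.74 = 60.378
T_out = 1886.3 / 60.378 = 31.241 °C

T_out = 31.2 °C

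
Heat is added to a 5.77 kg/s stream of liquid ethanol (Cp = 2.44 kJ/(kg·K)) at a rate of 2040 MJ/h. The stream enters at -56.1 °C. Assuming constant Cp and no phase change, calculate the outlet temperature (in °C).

Q = 2040 MJ/h = 566.67 kJ/s
ΔT = Q/(ṁ·Cp) = 566.67/(5.77×2.44) = 40.25 K
T_out = -56.1 + 40.25 = -15.85 °C

T_out = -15.9 °C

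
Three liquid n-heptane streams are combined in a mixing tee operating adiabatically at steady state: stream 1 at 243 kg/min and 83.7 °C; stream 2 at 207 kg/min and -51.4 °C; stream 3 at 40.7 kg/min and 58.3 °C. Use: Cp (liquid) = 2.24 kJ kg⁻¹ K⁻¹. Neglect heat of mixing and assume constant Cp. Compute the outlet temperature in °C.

T_out = 24.6 °C

Adiabatic, steady state ⇒ Σ ṁᵢCp,ᵢ(T_out − Tᵢ) = 0
T_out = Σ ṁᵢCp,ᵢTᵢ / Σ ṁᵢCp,ᵢ
      = 27042 / 1099.2 = 24.602 °C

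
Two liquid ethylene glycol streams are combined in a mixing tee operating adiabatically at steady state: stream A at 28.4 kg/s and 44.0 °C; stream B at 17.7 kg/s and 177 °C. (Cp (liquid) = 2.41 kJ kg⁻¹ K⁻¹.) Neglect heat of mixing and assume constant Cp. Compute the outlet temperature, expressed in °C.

T_out = 95.1 °C

Energy balance with Q = 0: Σ ṁᵢCp,ᵢ(T_out − Tᵢ) = 0
T_out = Σ ṁᵢCp,ᵢTᵢ / Σ ṁᵢCp,ᵢ
      = 10562 / 111.1 = 95.065 °C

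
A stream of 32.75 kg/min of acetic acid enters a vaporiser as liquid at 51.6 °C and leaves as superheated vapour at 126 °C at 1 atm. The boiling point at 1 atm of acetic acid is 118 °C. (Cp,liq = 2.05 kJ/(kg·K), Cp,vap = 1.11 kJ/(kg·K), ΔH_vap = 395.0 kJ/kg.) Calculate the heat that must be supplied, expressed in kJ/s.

Q = 295 kJ/s

liquid 51.6→118 °C: 136.12 kJ/kg
vaporisation at 118 °C: 395 kJ/kg
vapour 118→126 °C: 8.88 kJ/kg
Δh = 136.12 + 395 + 8.88 = 540 kJ/kg
Q = ṁ·Δh = 32.75 kg/min × 540 kJ/kg = 17685 kJ/min
|Q| = 294.75 kW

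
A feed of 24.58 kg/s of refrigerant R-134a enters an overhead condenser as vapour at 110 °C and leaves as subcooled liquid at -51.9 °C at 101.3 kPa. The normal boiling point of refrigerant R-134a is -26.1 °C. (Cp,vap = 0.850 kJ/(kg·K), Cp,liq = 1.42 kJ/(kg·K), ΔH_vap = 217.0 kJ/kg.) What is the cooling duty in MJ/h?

Q_c = 32700 MJ/h

vapour 110→-26.1 °C: -115.68 kJ/kg
condensation at -26.1 °C: -217 kJ/kg
liquid -26.1→-51.9 °C: -36.636 kJ/kg
Δh = -115.68 + -217 + -36.636 = -369.32 kJ/kg
Q = ṁ·Δh = 24.58 kg/s × -369.32 kJ/kg = -9077.9 kJ/s
|Q| = 9077.9 kW = 32680 MJ/h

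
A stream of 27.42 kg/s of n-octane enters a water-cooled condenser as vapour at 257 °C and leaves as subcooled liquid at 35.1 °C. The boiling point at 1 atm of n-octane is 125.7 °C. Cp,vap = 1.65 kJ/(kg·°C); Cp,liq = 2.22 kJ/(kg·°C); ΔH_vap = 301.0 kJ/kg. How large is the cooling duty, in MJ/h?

vapour 257→125.7 °C: -216.65 kJ/kg
condensation at 125.7 °C: -301 kJ/kg
liquid 125.7→35.1 °C: -201.13 kJ/kg
Δh = -216.65 + -301 + -201.13 = -718.78 kJ/kg
Q = ṁ·Δh = 27.42 kg/s × -718.78 kJ/kg = -19709 kJ/s
|Q| = 19709 kW = 70952 MJ/h

Q_c = 71000 MJ/h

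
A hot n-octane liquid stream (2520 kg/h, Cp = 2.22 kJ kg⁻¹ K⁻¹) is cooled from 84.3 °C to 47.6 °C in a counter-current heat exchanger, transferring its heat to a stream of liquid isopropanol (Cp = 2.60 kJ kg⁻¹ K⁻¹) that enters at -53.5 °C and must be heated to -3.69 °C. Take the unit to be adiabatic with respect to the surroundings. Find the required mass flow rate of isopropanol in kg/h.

Heat released by hot stream: Q = 2520 × 2.22 × (84.3 − 47.6) = 205310 kJ/h
Energy balance on cold side (adiabatic exchanger): Q = ṁ_c·Cp_c·(T_c,out − T_c,in)
ṁ_c = 205310 / [2.60 × (-3.69 − -53.5)] = 1585.4 kg/h

ṁ_c = 1590 kg/h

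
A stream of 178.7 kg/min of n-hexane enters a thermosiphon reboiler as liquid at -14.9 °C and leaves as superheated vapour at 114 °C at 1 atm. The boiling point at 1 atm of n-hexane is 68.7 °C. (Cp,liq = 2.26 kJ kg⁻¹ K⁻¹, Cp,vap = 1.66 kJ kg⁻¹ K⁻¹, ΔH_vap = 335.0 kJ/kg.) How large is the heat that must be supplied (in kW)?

liquid -14.9→68.7 °C: 188.94 kJ/kg
vaporisation at 68.7 °C: 335 kJ/kg
vapour 68.7→114 °C: 75.198 kJ/kg
Δh = 188.94 + 335 + 75.198 = 599.13 kJ/kg
Q = ṁ·Δh = 178.7 kg/min × 599.13 kJ/kg = 107070 kJ/min
|Q| = 1784.4 kW

Q = 1780 kW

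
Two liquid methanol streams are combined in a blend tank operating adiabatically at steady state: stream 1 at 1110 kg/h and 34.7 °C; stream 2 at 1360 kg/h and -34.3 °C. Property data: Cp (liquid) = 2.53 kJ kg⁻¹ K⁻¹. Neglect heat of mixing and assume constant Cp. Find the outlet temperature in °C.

No heat crosses the boundary, so H_out = H_in.
Σ ṁᵢCp,ᵢTᵢ = 1110×2.53×34.7 + 1360×2.53×-34.3 = -20571
Σ ṁᵢCp,ᵢ = 1110×2.53 + 1360×2.53 = 6249.1
T_out = -20571 / 6249.1 = -3.2919 °C

T_out = -3.29 °C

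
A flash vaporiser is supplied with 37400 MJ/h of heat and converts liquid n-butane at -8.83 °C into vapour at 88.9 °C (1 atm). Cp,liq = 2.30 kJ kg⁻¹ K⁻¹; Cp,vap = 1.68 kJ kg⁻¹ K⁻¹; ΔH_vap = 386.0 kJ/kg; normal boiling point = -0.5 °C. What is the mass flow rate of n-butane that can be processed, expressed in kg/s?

Δh = 2.30×(-0.5−-8.83) + 386.0 + 1.68×(88.9−-0.5) = 555.35 kJ/kg
Q = 37400 MJ/h = 10389 kJ/s = 10389 kJ/s
ṁ = Q/Δh = 10389 / 555.35 = 18.707 kg/s

ṁ = 18.7 kg/s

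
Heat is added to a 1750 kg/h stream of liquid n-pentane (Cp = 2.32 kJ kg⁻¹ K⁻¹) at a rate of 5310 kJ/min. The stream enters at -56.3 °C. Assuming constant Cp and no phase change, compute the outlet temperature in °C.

Q = 5310 kJ/min = 318600 kJ/h
ΔT = Q/(ṁ·Cp) = 318600/(1750×2.32) = 78.473 K
T_out = -56.3 + 78.473 = 22.173 °C

T_out = 22.2 °C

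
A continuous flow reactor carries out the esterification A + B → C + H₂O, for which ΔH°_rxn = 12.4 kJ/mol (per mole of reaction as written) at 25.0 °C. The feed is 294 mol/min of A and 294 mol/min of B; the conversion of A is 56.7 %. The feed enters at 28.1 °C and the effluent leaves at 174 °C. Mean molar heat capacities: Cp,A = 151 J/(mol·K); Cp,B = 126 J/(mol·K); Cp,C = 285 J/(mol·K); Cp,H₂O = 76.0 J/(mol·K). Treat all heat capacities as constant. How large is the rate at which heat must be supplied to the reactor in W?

Q_in = 267000 W

Extent of reaction ξ = 0.567 × 294 = 166.7 mol/min
Reaction term: ξ·ΔH°_rxn = 166.7 × 12.4 = 2067.1 kJ/min
Sensible, feed 28.1→25 °C: -252.46 kJ/min
Outlet flows (mol/min): A 127.3, B 127.3, C 166.7, H₂O 166.7
Sensible, products 25→174 °C: 14221 kJ/min
Q = ΔH = 16035 kJ/min = 267.25 kW
Heat supplied = 267250 W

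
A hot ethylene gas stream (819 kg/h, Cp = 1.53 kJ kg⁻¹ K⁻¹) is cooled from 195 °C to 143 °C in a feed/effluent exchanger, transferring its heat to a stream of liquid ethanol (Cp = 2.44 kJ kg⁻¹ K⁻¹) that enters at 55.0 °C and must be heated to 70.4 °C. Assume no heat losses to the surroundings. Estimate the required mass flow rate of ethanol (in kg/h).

ṁ_c = 1730 kg/h

Heat released by hot stream: Q = 819 × 1.53 × (195 − 143) = 65160 kJ/h
Energy balance on cold side (adiabatic exchanger): Q = ṁ_c·Cp_c·(T_c,out − T_c,in)
ṁ_c = 65160 / [2.44 × (70.4 − 55.0)] = 1734.1 kg/h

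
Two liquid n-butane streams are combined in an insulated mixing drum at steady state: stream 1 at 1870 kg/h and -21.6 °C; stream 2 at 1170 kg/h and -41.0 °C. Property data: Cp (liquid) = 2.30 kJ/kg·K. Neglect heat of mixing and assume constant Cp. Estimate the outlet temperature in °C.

T_out = -29.1 °C

Adiabatic, steady state ⇒ Σ ṁᵢCp,ᵢ(T_out − Tᵢ) = 0
T_out = Σ ṁᵢCp,ᵢTᵢ / Σ ṁᵢCp,ᵢ
      = -203230 / 6992 = -29.066 °C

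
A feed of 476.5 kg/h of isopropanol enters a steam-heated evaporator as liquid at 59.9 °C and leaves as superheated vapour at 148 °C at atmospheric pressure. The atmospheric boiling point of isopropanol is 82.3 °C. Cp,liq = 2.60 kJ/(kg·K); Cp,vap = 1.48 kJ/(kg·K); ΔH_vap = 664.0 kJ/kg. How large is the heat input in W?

liquid 59.9→82.3 °C: 58.24 kJ/kg
vaporisation at 82.3 °C: 664 kJ/kg
vapour 82.3→148 °C: 97.236 kJ/kg
Δh = 58.24 + 664 + 97.236 = 819.48 kJ/kg
Q = ṁ·Δh = 476.5 kg/h × 819.48 kJ/kg = 390480 kJ/h
|Q| = 108.47 kW = 108470 W

Q = 108000 W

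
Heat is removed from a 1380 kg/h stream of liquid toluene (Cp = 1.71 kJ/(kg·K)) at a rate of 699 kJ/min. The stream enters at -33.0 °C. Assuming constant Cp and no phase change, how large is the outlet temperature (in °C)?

T_out = -50.8 °C

Q = 699 kJ/min = 41940 kJ/h
ΔT = Q/(ṁ·Cp) = 41940/(1380×1.71) = 17.773 K
T_out = -33.0 − 17.773 = -50.773 °C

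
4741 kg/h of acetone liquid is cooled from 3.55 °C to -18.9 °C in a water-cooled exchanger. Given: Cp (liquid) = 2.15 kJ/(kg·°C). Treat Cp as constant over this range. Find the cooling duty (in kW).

Q_c = 63.6 kW

Q = ṁ·Cp·ΔT = 4741 × 2.15 × (-18.9 − 3.55) = -228840 kJ/h
Converting: 228840 / 3600 s = 63.566 kW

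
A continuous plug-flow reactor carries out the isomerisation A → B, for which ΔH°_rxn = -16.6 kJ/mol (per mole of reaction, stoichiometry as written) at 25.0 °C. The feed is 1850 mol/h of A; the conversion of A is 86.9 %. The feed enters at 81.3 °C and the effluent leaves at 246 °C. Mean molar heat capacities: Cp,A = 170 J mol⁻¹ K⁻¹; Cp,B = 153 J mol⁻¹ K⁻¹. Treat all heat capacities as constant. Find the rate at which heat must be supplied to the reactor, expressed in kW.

Extent of reaction ξ = 0.869 × 1850 = 1607.7 mol/h
Reaction term: ξ·ΔH°_rxn = 1607.7 × -16.6 = -26687 kJ/h
Sensible, feed 81.3→25 °C: -17706 kJ/h
Outlet flows (mol/h): A 242.35, B 1607.7
Sensible, products 25→246 °C: 63465 kJ/h
Q = ΔH = 19071 kJ/h = 5.2976 kW
Heat supplied = 5.2976 kW

Q_in = 5.30 kW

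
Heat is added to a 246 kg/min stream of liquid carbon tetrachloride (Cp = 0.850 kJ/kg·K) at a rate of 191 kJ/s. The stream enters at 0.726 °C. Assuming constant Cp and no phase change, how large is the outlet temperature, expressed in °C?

Q = 191 kJ/s = 11460 kJ/min
ΔT = Q/(ṁ·Cp) = 11460/(246×0.850) = 54.806 K
T_out = 0.726 + 54.806 = 55.532 °C

T_out = 55.5 °C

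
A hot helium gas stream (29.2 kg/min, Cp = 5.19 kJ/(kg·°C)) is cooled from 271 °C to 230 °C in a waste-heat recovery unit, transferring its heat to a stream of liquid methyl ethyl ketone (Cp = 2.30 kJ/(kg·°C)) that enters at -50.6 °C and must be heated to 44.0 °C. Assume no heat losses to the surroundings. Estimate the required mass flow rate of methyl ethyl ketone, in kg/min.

ṁ_c = 28.6 kg/min

Heat released by hot stream: Q = 29.2 × 5.19 × (271 − 230) = 6213.5 kJ/min
Energy balance on cold side (adiabatic exchanger): Q = ṁ_c·Cp_c·(T_c,out − T_c,in)
ṁ_c = 6213.5 / [2.30 × (44.0 − -50.6)] = 28.557 kg/min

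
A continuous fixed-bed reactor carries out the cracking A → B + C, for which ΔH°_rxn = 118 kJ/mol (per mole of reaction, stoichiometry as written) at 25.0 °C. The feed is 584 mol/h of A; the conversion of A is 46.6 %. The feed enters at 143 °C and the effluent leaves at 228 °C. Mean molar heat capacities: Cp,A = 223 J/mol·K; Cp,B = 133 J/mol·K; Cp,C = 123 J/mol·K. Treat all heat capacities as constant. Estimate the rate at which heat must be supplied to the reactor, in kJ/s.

Extent of reaction ξ = 0.466 × 584 = 272.14 mol/h
Reaction term: ξ·ΔH°_rxn = 272.14 × 118 = 32113 kJ/h
Sensible, feed 143→25 °C: -15367 kJ/h
Outlet flows (mol/h): A 311.86, B 272.14, C 272.14
Sensible, products 25→228 °C: 28260 kJ/h
Q = ΔH = 45006 kJ/h = 12.502 kW
Heat supplied = 12.502 kJ/s

Q_in = 12.5 kJ/s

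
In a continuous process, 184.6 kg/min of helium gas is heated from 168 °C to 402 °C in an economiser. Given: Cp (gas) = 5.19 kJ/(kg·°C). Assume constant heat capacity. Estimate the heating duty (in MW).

Q = ṁ·Cp·ΔT = 184.6 × 5.19 × (402 − 168) = 224190 kJ/min
Converting: 224190 / 60 s = 3736.5 kW
Heating duty = 3.7365 MW

Q = 3.74 MW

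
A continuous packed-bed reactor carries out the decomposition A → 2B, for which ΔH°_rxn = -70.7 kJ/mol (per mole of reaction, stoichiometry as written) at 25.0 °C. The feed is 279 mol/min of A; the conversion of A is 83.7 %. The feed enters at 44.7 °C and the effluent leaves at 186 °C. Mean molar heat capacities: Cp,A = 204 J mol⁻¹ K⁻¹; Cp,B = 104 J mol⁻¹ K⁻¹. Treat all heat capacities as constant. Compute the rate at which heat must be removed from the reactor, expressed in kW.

Q_out = 139 kW

Extent of reaction ξ = 0.837 × 279 = 233.52 mol/min
Reaction term: ξ·ΔH°_rxn = 233.52 × -70.7 = -16510 kJ/min
Sensible, feed 44.7→25 °C: -1121.2 kJ/min
Outlet flows (mol/min): A 45.477, B 467.05
Sensible, products 25→186 °C: 9313.9 kJ/min
Q = ΔH = -8317.5 kJ/min = -138.62 kW
Heat removed = 138.62 kW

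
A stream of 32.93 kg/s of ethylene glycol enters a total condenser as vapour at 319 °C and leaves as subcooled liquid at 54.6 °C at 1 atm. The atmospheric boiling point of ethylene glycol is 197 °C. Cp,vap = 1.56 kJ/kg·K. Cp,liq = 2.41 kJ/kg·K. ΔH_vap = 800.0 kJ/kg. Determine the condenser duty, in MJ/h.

vapour 319→197 °C: -190.32 kJ/kg
condensation at 197 °C: -800 kJ/kg
liquid 197→54.6 °C: -343.18 kJ/kg
Δh = -190.32 + -800 + -343.18 = -1333.5 kJ/kg
Q = ṁ·Δh = 32.93 kg/s × -1333.5 kJ/kg = -43912 kJ/s
|Q| = 43912 kW = 158080 MJ/h

Q_c = 158000 MJ/h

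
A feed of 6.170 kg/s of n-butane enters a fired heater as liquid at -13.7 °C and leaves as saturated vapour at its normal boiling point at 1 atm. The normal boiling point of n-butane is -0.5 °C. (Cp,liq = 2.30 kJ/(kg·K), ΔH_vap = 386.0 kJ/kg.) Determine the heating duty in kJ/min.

liquid -13.7→-0.5 °C: 30.36 kJ/kg
vaporisation at -0.5 °C: 386 kJ/kg
Δh = 30.36 + 386 = 416.36 kJ/kg
Q = ṁ·Δh = 6.170 kg/s × 416.36 kJ/kg = 2568.9 kJ/s
|Q| = 2568.9 kW = 154140 kJ/min

Q = 154000 kJ/min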